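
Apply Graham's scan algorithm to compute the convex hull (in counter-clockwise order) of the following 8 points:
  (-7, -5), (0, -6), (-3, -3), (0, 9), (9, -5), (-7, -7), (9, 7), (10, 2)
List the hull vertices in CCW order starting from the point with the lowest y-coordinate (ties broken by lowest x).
Hull (CCW) = [(-7, -7), (9, -5), (10, 2), (9, 7), (0, 9), (-7, -5)]

Graham scan procedure:
  1. Find the pivot p₀ = point with lowest y (tie → lowest x): (-7, -7).
  2. Sort the remaining points by polar angle around p₀.
  3. Walk through sorted points, maintaining a stack; pop the top while the last three entries make a non-left turn (cross product ≤ 0).
  4. Final stack is the convex hull in CCW order: (-7, -7), (9, -5), (10, 2), (9, 7), (0, 9), (-7, -5).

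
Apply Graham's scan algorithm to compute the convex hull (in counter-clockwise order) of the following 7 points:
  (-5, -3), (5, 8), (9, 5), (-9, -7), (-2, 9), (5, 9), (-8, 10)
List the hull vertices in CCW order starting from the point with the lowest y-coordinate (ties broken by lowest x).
Hull (CCW) = [(-9, -7), (9, 5), (5, 9), (-8, 10)]

Graham scan procedure:
  1. Find the pivot p₀ = point with lowest y (tie → lowest x): (-9, -7).
  2. Sort the remaining points by polar angle around p₀.
  3. Walk through sorted points, maintaining a stack; pop the top while the last three entries make a non-left turn (cross product ≤ 0).
  4. Final stack is the convex hull in CCW order: (-9, -7), (9, 5), (5, 9), (-8, 10).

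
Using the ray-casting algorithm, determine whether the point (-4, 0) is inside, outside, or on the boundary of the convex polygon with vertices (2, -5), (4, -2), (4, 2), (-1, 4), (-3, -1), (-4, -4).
The point (-4, 0) lies strictly outside the polygon

Cast a horizontal ray to the right from the query point and count how many polygon edges it crosses (each edge strictly once or zero times, handled with the usual half-open convention). 
Parity of crossings → even ⇒ outside.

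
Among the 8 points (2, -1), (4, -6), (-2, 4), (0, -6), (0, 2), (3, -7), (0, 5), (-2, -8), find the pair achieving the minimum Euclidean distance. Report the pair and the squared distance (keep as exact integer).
Pair = ((4, -6), (3, -7)); squared distance = 2

Compute all C(8, 2) = 28 pairwise squared distances (x_i − x_j)² + (y_i − y_j)². The minimum is 2, attained by the pair ((4, -6), (3, -7)).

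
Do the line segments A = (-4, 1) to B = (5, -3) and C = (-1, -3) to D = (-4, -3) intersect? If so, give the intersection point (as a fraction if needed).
No (intersection of containing lines falls outside at least one segment)

Parametrize and solve: t = 1, s = -2. At least one of these is outside [0, 1], so the segments do not intersect.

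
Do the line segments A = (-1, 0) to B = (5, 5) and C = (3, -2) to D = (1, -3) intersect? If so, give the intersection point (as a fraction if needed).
No (intersection of containing lines falls outside at least one segment)

Parametrize and solve: t = -2, s = 8. At least one of these is outside [0, 1], so the segments do not intersect.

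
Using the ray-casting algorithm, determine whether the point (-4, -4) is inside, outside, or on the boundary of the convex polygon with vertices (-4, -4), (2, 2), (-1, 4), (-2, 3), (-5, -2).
The point (-4, -4) lies on the polygon boundary

Boundary check: the query satisfies the collinearity and bounding-box conditions for some polygon edge, so it lies exactly on the boundary.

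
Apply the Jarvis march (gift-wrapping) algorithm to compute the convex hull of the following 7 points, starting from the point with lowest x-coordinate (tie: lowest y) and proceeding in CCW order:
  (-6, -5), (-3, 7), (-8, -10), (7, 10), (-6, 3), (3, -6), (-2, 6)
Hull (CCW) = [(-8, -10), (3, -6), (7, 10), (-3, 7), (-6, 3)]

Jarvis march: at each step, from the current hull vertex p, select the next vertex q as the point such that every other point lies strictly to the left of (or on) the directed line p → q. (Equivalently: for every other point r, the cross product (q − p) × (r − p) ≥ 0.)
Starting point (lowest x, tie lowest y): (-8, -10). Wrap until returning to start. Resulting hull: (-8, -10), (3, -6), (7, 10), (-3, 7), (-6, 3).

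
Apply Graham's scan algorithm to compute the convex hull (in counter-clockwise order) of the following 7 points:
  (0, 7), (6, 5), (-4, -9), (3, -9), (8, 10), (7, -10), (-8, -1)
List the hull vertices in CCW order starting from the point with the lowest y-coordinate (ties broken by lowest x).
Hull (CCW) = [(7, -10), (8, 10), (0, 7), (-8, -1), (-4, -9)]

Graham scan procedure:
  1. Find the pivot p₀ = point with lowest y (tie → lowest x): (7, -10).
  2. Sort the remaining points by polar angle around p₀.
  3. Walk through sorted points, maintaining a stack; pop the top while the last three entries make a non-left turn (cross product ≤ 0).
  4. Final stack is the convex hull in CCW order: (7, -10), (8, 10), (0, 7), (-8, -1), (-4, -9).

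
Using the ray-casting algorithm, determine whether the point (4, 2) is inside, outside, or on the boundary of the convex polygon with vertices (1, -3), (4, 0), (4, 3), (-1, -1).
The point (4, 2) lies on the polygon boundary

Boundary check: the query satisfies the collinearity and bounding-box conditions for some polygon edge, so it lies exactly on the boundary.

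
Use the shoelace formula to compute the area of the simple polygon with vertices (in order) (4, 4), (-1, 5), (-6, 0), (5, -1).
Area = 42

Shoelace formula: Area = (1/2) |Σ_i (x_i · y_{i+1} − x_{i+1} · y_i)| (indices mod n). Compute each cross term:
  (4)(5) − (-1)(4) = 24
  (-1)(0) − (-6)(5) = 30
  (-6)(-1) − (5)(0) = 6
  (5)(4) − (4)(-1) = 24
Sum = 84, so (signed) Area = 84/2 = 42, |Area| = 42.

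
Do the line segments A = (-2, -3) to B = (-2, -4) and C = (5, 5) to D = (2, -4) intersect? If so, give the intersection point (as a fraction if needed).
No (intersection of containing lines falls outside at least one segment)

Parametrize and solve: t = 13, s = 7/3. At least one of these is outside [0, 1], so the segments do not intersect.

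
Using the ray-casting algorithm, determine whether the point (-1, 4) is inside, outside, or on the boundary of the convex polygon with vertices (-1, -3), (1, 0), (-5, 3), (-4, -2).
The point (-1, 4) lies strictly outside the polygon

Cast a horizontal ray to the right from the query point and count how many polygon edges it crosses (each edge strictly once or zero times, handled with the usual half-open convention). 
Parity of crossings → even ⇒ outside.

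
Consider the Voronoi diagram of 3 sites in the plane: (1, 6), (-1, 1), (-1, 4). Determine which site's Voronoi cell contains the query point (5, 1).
Nearest site = (-1, 1)

The Voronoi cell of site s contains exactly those query points closer to s than to any other site. Compute squared distances from q = (5, 1) to each site:
  (-1 − 5)² + (1 − 1)² = 36
  (1 − 5)² + (6 − 1)² = 41
  (-1 − 5)² + (4 − 1)² = 45
Minimum is attained by (-1, 1), so q lies in its Voronoi cell.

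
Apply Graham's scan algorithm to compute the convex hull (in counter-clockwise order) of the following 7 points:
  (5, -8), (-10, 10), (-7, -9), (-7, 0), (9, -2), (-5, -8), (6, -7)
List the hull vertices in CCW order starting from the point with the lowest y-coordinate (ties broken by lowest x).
Hull (CCW) = [(-7, -9), (5, -8), (6, -7), (9, -2), (-10, 10)]

Graham scan procedure:
  1. Find the pivot p₀ = point with lowest y (tie → lowest x): (-7, -9).
  2. Sort the remaining points by polar angle around p₀.
  3. Walk through sorted points, maintaining a stack; pop the top while the last three entries make a non-left turn (cross product ≤ 0).
  4. Final stack is the convex hull in CCW order: (-7, -9), (5, -8), (6, -7), (9, -2), (-10, 10).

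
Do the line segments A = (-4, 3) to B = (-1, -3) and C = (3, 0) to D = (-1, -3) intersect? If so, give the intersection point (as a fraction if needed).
Yes; intersection at (-1, -3) (t = 1 on AB, s = 1 on CD)

Parametrize AB as A + t(B − A) = (-4 + 3 t, 3 + -6 t) and CD as C + s(D − C) = (3 + -4 s, 0 + -3 s). Solve the linear system for (t, s). Determinant = 33 ≠ 0, so a unique intersection of the containing lines exists. Solution: t = 1, s = 1 — both in [0, 1], so the segments cross. Intersection point: (-1, -3).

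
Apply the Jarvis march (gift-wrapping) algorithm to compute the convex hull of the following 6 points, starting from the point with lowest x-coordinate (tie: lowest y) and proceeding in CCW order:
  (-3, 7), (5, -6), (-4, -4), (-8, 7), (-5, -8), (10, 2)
Hull (CCW) = [(-8, 7), (-5, -8), (5, -6), (10, 2), (-3, 7)]

Jarvis march: at each step, from the current hull vertex p, select the next vertex q as the point such that every other point lies strictly to the left of (or on) the directed line p → q. (Equivalently: for every other point r, the cross product (q − p) × (r − p) ≥ 0.)
Starting point (lowest x, tie lowest y): (-8, 7). Wrap until returning to start. Resulting hull: (-8, 7), (-5, -8), (5, -6), (10, 2), (-3, 7).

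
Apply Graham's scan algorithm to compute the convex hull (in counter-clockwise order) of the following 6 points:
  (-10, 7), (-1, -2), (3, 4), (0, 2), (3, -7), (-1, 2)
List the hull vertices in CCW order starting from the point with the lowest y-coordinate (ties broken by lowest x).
Hull (CCW) = [(3, -7), (3, 4), (-10, 7)]

Graham scan procedure:
  1. Find the pivot p₀ = point with lowest y (tie → lowest x): (3, -7).
  2. Sort the remaining points by polar angle around p₀.
  3. Walk through sorted points, maintaining a stack; pop the top while the last three entries make a non-left turn (cross product ≤ 0).
  4. Final stack is the convex hull in CCW order: (3, -7), (3, 4), (-10, 7).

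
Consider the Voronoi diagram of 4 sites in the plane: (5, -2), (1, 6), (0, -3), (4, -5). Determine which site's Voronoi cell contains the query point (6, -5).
Nearest site = (4, -5)

The Voronoi cell of site s contains exactly those query points closer to s than to any other site. Compute squared distances from q = (6, -5) to each site:
  (4 − 6)² + (-5 − -5)² = 4
  (5 − 6)² + (-2 − -5)² = 10
  (0 − 6)² + (-3 − -5)² = 40
  (1 − 6)² + (6 − -5)² = 146
Minimum is attained by (4, -5), so q lies in its Voronoi cell.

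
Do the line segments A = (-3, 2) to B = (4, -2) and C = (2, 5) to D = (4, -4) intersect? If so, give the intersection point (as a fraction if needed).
Yes; intersection at (192/55, -94/55) (t = 51/55 on AB, s = 41/55 on CD)

Parametrize AB as A + t(B − A) = (-3 + 7 t, 2 + -4 t) and CD as C + s(D − C) = (2 + 2 s, 5 + -9 s). Solve the linear system for (t, s). Determinant = 55 ≠ 0, so a unique intersection of the containing lines exists. Solution: t = 51/55, s = 41/55 — both in [0, 1], so the segments cross. Intersection point: (192/55, -94/55).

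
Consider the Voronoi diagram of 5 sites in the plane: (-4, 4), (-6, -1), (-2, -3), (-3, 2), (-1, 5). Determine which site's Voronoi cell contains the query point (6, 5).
Nearest site = (-1, 5)

The Voronoi cell of site s contains exactly those query points closer to s than to any other site. Compute squared distances from q = (6, 5) to each site:
  (-1 − 6)² + (5 − 5)² = 49
  (-3 − 6)² + (2 − 5)² = 90
  (-4 − 6)² + (4 − 5)² = 101
  (-2 − 6)² + (-3 − 5)² = 128
  (-6 − 6)² + (-1 − 5)² = 180
Minimum is attained by (-1, 5), so q lies in its Voronoi cell.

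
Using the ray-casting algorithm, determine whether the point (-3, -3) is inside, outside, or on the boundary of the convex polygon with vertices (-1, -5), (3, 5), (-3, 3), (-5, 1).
The point (-3, -3) lies strictly outside the polygon

Cast a horizontal ray to the right from the query point and count how many polygon edges it crosses (each edge strictly once or zero times, handled with the usual half-open convention). 
Parity of crossings → even ⇒ outside.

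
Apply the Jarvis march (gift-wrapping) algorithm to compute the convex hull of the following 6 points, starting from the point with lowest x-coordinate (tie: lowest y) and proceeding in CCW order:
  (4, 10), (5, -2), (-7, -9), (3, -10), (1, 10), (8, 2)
Hull (CCW) = [(-7, -9), (3, -10), (8, 2), (4, 10), (1, 10)]

Jarvis march: at each step, from the current hull vertex p, select the next vertex q as the point such that every other point lies strictly to the left of (or on) the directed line p → q. (Equivalently: for every other point r, the cross product (q − p) × (r − p) ≥ 0.)
Starting point (lowest x, tie lowest y): (-7, -9). Wrap until returning to start. Resulting hull: (-7, -9), (3, -10), (8, 2), (4, 10), (1, 10).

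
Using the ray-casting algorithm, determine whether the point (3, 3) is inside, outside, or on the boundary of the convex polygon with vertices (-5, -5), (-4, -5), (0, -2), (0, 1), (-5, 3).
The point (3, 3) lies strictly outside the polygon

Cast a horizontal ray to the right from the query point and count how many polygon edges it crosses (each edge strictly once or zero times, handled with the usual half-open convention). 
Parity of crossings → even ⇒ outside.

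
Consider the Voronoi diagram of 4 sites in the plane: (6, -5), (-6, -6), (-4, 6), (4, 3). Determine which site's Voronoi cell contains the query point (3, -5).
Nearest site = (6, -5)

The Voronoi cell of site s contains exactly those query points closer to s than to any other site. Compute squared distances from q = (3, -5) to each site:
  (6 − 3)² + (-5 − -5)² = 9
  (4 − 3)² + (3 − -5)² = 65
  (-6 − 3)² + (-6 − -5)² = 82
  (-4 − 3)² + (6 − -5)² = 170
Minimum is attained by (6, -5), so q lies in its Voronoi cell.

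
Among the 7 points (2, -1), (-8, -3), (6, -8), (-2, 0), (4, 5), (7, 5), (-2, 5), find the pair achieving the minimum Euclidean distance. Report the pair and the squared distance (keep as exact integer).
Pair = ((4, 5), (7, 5)); squared distance = 9

Compute all C(7, 2) = 21 pairwise squared distances (x_i − x_j)² + (y_i − y_j)². The minimum is 9, attained by the pair ((4, 5), (7, 5)).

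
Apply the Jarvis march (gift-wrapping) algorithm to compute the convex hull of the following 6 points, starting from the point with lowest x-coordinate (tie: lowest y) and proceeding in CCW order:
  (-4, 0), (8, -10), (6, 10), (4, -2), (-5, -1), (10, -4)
Hull (CCW) = [(-5, -1), (8, -10), (10, -4), (6, 10)]

Jarvis march: at each step, from the current hull vertex p, select the next vertex q as the point such that every other point lies strictly to the left of (or on) the directed line p → q. (Equivalently: for every other point r, the cross product (q − p) × (r − p) ≥ 0.)
Starting point (lowest x, tie lowest y): (-5, -1). Wrap until returning to start. Resulting hull: (-5, -1), (8, -10), (10, -4), (6, 10).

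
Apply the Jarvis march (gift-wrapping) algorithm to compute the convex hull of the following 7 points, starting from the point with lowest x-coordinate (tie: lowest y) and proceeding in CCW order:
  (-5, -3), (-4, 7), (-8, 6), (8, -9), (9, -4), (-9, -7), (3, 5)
Hull (CCW) = [(-9, -7), (8, -9), (9, -4), (3, 5), (-4, 7), (-8, 6)]

Jarvis march: at each step, from the current hull vertex p, select the next vertex q as the point such that every other point lies strictly to the left of (or on) the directed line p → q. (Equivalently: for every other point r, the cross product (q − p) × (r − p) ≥ 0.)
Starting point (lowest x, tie lowest y): (-9, -7). Wrap until returning to start. Resulting hull: (-9, -7), (8, -9), (9, -4), (3, 5), (-4, 7), (-8, 6).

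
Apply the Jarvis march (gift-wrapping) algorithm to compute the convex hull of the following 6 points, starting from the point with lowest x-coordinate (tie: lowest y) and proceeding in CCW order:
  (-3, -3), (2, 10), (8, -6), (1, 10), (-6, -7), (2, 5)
Hull (CCW) = [(-6, -7), (8, -6), (2, 10), (1, 10)]

Jarvis march: at each step, from the current hull vertex p, select the next vertex q as the point such that every other point lies strictly to the left of (or on) the directed line p → q. (Equivalently: for every other point r, the cross product (q − p) × (r − p) ≥ 0.)
Starting point (lowest x, tie lowest y): (-6, -7). Wrap until returning to start. Resulting hull: (-6, -7), (8, -6), (2, 10), (1, 10).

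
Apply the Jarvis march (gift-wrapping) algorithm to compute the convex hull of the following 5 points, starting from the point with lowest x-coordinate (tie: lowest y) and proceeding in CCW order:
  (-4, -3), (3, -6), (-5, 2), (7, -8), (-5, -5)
Hull (CCW) = [(-5, -5), (7, -8), (-5, 2)]

Jarvis march: at each step, from the current hull vertex p, select the next vertex q as the point such that every other point lies strictly to the left of (or on) the directed line p → q. (Equivalently: for every other point r, the cross product (q − p) × (r − p) ≥ 0.)
Starting point (lowest x, tie lowest y): (-5, -5). Wrap until returning to start. Resulting hull: (-5, -5), (7, -8), (-5, 2).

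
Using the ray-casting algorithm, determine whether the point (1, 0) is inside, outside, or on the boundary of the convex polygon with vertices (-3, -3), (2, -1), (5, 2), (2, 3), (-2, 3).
The point (1, 0) lies strictly inside the polygon

Cast a horizontal ray to the right from the query point and count how many polygon edges it crosses (each edge strictly once or zero times, handled with the usual half-open convention). 
Parity of crossings → odd ⇒ inside.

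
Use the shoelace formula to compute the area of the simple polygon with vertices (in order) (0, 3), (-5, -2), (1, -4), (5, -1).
Area = 71/2

Shoelace formula: Area = (1/2) |Σ_i (x_i · y_{i+1} − x_{i+1} · y_i)| (indices mod n). Compute each cross term:
  (0)(-2) − (-5)(3) = 15
  (-5)(-4) − (1)(-2) = 22
  (1)(-1) − (5)(-4) = 19
  (5)(3) − (0)(-1) = 15
Sum = 71, so (signed) Area = 71/2 = 71/2, |Area| = 71/2.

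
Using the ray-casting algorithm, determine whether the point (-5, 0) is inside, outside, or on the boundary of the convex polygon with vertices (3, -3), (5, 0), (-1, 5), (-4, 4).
The point (-5, 0) lies strictly outside the polygon

Cast a horizontal ray to the right from the query point and count how many polygon edges it crosses (each edge strictly once or zero times, handled with the usual half-open convention). 
Parity of crossings → even ⇒ outside.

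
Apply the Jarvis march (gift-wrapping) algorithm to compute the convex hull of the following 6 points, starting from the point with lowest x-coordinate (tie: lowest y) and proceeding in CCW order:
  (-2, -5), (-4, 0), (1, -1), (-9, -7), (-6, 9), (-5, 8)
Hull (CCW) = [(-9, -7), (-2, -5), (1, -1), (-5, 8), (-6, 9)]

Jarvis march: at each step, from the current hull vertex p, select the next vertex q as the point such that every other point lies strictly to the left of (or on) the directed line p → q. (Equivalently: for every other point r, the cross product (q − p) × (r − p) ≥ 0.)
Starting point (lowest x, tie lowest y): (-9, -7). Wrap until returning to start. Resulting hull: (-9, -7), (-2, -5), (1, -1), (-5, 8), (-6, 9).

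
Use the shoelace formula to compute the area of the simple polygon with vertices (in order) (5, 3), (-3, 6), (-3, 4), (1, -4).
Area = 38

Shoelace formula: Area = (1/2) |Σ_i (x_i · y_{i+1} − x_{i+1} · y_i)| (indices mod n). Compute each cross term:
  (5)(6) − (-3)(3) = 39
  (-3)(4) − (-3)(6) = 6
  (-3)(-4) − (1)(4) = 8
  (1)(3) − (5)(-4) = 23
Sum = 76, so (signed) Area = 76/2 = 38, |Area| = 38.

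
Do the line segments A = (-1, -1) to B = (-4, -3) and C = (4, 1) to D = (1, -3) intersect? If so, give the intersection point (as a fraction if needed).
No (intersection of containing lines falls outside at least one segment)

Parametrize and solve: t = -7/3, s = -2/3. At least one of these is outside [0, 1], so the segments do not intersect.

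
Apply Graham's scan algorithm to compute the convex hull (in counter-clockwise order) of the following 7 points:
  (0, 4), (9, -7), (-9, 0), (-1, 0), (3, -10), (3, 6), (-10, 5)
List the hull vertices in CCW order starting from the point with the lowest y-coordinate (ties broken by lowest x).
Hull (CCW) = [(3, -10), (9, -7), (3, 6), (-10, 5), (-9, 0)]

Graham scan procedure:
  1. Find the pivot p₀ = point with lowest y (tie → lowest x): (3, -10).
  2. Sort the remaining points by polar angle around p₀.
  3. Walk through sorted points, maintaining a stack; pop the top while the last three entries make a non-left turn (cross product ≤ 0).
  4. Final stack is the convex hull in CCW order: (3, -10), (9, -7), (3, 6), (-10, 5), (-9, 0).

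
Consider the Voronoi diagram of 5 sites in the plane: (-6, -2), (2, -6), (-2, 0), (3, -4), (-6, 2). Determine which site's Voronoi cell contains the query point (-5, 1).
Nearest site = (-6, 2)

The Voronoi cell of site s contains exactly those query points closer to s than to any other site. Compute squared distances from q = (-5, 1) to each site:
  (-6 − -5)² + (2 − 1)² = 2
  (-6 − -5)² + (-2 − 1)² = 10
  (-2 − -5)² + (0 − 1)² = 10
  (3 − -5)² + (-4 − 1)² = 89
  (2 − -5)² + (-6 − 1)² = 98
Minimum is attained by (-6, 2), so q lies in its Voronoi cell.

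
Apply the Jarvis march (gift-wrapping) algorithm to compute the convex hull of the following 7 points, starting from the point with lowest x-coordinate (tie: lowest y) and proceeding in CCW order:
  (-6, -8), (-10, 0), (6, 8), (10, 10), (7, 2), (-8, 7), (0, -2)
Hull (CCW) = [(-10, 0), (-6, -8), (7, 2), (10, 10), (-8, 7)]

Jarvis march: at each step, from the current hull vertex p, select the next vertex q as the point such that every other point lies strictly to the left of (or on) the directed line p → q. (Equivalently: for every other point r, the cross product (q − p) × (r − p) ≥ 0.)
Starting point (lowest x, tie lowest y): (-10, 0). Wrap until returning to start. Resulting hull: (-10, 0), (-6, -8), (7, 2), (10, 10), (-8, 7).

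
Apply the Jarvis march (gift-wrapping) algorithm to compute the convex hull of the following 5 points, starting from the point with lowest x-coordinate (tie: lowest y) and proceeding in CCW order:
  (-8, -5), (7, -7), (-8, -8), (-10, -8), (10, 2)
Hull (CCW) = [(-10, -8), (-8, -8), (7, -7), (10, 2), (-8, -5)]

Jarvis march: at each step, from the current hull vertex p, select the next vertex q as the point such that every other point lies strictly to the left of (or on) the directed line p → q. (Equivalently: for every other point r, the cross product (q − p) × (r − p) ≥ 0.)
Starting point (lowest x, tie lowest y): (-10, -8). Wrap until returning to start. Resulting hull: (-10, -8), (-8, -8), (7, -7), (10, 2), (-8, -5).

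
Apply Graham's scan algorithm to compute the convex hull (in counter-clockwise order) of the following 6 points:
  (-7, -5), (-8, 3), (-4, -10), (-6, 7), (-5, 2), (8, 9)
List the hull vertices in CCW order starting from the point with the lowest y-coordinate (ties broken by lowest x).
Hull (CCW) = [(-4, -10), (8, 9), (-6, 7), (-8, 3), (-7, -5)]

Graham scan procedure:
  1. Find the pivot p₀ = point with lowest y (tie → lowest x): (-4, -10).
  2. Sort the remaining points by polar angle around p₀.
  3. Walk through sorted points, maintaining a stack; pop the top while the last three entries make a non-left turn (cross product ≤ 0).
  4. Final stack is the convex hull in CCW order: (-4, -10), (8, 9), (-6, 7), (-8, 3), (-7, -5).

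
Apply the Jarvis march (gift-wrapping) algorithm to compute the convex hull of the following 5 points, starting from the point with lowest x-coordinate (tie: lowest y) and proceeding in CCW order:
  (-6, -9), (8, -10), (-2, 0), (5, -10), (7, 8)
Hull (CCW) = [(-6, -9), (5, -10), (8, -10), (7, 8), (-2, 0)]

Jarvis march: at each step, from the current hull vertex p, select the next vertex q as the point such that every other point lies strictly to the left of (or on) the directed line p → q. (Equivalently: for every other point r, the cross product (q − p) × (r − p) ≥ 0.)
Starting point (lowest x, tie lowest y): (-6, -9). Wrap until returning to start. Resulting hull: (-6, -9), (5, -10), (8, -10), (7, 8), (-2, 0).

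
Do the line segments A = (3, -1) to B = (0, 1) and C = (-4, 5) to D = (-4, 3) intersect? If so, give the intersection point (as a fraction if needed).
No (intersection of containing lines falls outside at least one segment)

Parametrize and solve: t = 7/3, s = 2/3. At least one of these is outside [0, 1], so the segments do not intersect.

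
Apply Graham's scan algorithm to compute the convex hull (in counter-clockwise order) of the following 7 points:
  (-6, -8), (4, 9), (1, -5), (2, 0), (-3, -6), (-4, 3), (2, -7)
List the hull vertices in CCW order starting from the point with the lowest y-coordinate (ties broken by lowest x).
Hull (CCW) = [(-6, -8), (2, -7), (4, 9), (-4, 3)]

Graham scan procedure:
  1. Find the pivot p₀ = point with lowest y (tie → lowest x): (-6, -8).
  2. Sort the remaining points by polar angle around p₀.
  3. Walk through sorted points, maintaining a stack; pop the top while the last three entries make a non-left turn (cross product ≤ 0).
  4. Final stack is the convex hull in CCW order: (-6, -8), (2, -7), (4, 9), (-4, 3).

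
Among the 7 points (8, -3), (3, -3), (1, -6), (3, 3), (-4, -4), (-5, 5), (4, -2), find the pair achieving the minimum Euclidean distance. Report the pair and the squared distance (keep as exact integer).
Pair = ((3, -3), (4, -2)); squared distance = 2

Compute all C(7, 2) = 21 pairwise squared distances (x_i − x_j)² + (y_i − y_j)². The minimum is 2, attained by the pair ((3, -3), (4, -2)).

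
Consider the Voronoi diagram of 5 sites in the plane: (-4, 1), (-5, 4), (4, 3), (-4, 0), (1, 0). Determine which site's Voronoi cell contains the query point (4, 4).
Nearest site = (4, 3)

The Voronoi cell of site s contains exactly those query points closer to s than to any other site. Compute squared distances from q = (4, 4) to each site:
  (4 − 4)² + (3 − 4)² = 1
  (1 − 4)² + (0 − 4)² = 25
  (-4 − 4)² + (1 − 4)² = 73
  (-4 − 4)² + (0 − 4)² = 80
  (-5 − 4)² + (4 − 4)² = 81
Minimum is attained by (4, 3), so q lies in its Voronoi cell.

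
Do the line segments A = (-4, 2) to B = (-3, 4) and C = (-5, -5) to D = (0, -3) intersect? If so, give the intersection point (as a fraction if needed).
No (intersection of containing lines falls outside at least one segment)

Parametrize and solve: t = -33/8, s = -5/8. At least one of these is outside [0, 1], so the segments do not intersect.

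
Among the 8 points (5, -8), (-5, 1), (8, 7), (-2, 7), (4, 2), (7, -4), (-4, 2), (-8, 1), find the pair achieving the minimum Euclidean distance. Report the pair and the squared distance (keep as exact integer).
Pair = ((-5, 1), (-4, 2)); squared distance = 2

Compute all C(8, 2) = 28 pairwise squared distances (x_i − x_j)² + (y_i − y_j)². The minimum is 2, attained by the pair ((-5, 1), (-4, 2)).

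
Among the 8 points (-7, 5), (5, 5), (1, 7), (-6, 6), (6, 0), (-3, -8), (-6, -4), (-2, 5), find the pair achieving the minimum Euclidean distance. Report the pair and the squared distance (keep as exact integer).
Pair = ((-7, 5), (-6, 6)); squared distance = 2

Compute all C(8, 2) = 28 pairwise squared distances (x_i − x_j)² + (y_i − y_j)². The minimum is 2, attained by the pair ((-7, 5), (-6, 6)).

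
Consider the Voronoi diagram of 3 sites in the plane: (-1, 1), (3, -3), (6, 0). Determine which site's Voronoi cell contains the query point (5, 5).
Nearest site = (6, 0)

The Voronoi cell of site s contains exactly those query points closer to s than to any other site. Compute squared distances from q = (5, 5) to each site:
  (6 − 5)² + (0 − 5)² = 26
  (-1 − 5)² + (1 − 5)² = 52
  (3 − 5)² + (-3 − 5)² = 68
Minimum is attained by (6, 0), so q lies in its Voronoi cell.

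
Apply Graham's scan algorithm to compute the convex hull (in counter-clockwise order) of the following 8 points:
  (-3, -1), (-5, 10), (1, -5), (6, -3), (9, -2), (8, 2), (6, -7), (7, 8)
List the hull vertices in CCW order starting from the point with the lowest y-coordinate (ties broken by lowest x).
Hull (CCW) = [(6, -7), (9, -2), (7, 8), (-5, 10), (-3, -1), (1, -5)]

Graham scan procedure:
  1. Find the pivot p₀ = point with lowest y (tie → lowest x): (6, -7).
  2. Sort the remaining points by polar angle around p₀.
  3. Walk through sorted points, maintaining a stack; pop the top while the last three entries make a non-left turn (cross product ≤ 0).
  4. Final stack is the convex hull in CCW order: (6, -7), (9, -2), (7, 8), (-5, 10), (-3, -1), (1, -5).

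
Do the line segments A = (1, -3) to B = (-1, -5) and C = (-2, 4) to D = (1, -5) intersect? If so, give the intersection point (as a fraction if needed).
Yes; intersection at (1/2, -7/2) (t = 1/4 on AB, s = 5/6 on CD)

Parametrize AB as A + t(B − A) = (1 + -2 t, -3 + -2 t) and CD as C + s(D − C) = (-2 + 3 s, 4 + -9 s). Solve the linear system for (t, s). Determinant = -24 ≠ 0, so a unique intersection of the containing lines exists. Solution: t = 1/4, s = 5/6 — both in [0, 1], so the segments cross. Intersection point: (1/2, -7/2).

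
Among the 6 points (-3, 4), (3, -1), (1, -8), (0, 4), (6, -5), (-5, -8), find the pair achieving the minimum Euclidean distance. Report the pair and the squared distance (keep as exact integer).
Pair = ((-3, 4), (0, 4)); squared distance = 9

Compute all C(6, 2) = 15 pairwise squared distances (x_i − x_j)² + (y_i − y_j)². The minimum is 9, attained by the pair ((-3, 4), (0, 4)).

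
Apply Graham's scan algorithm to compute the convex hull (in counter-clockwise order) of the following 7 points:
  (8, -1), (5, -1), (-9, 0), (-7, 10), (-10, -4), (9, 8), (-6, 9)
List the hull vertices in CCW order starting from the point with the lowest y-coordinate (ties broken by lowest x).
Hull (CCW) = [(-10, -4), (8, -1), (9, 8), (-7, 10)]

Graham scan procedure:
  1. Find the pivot p₀ = point with lowest y (tie → lowest x): (-10, -4).
  2. Sort the remaining points by polar angle around p₀.
  3. Walk through sorted points, maintaining a stack; pop the top while the last three entries make a non-left turn (cross product ≤ 0).
  4. Final stack is the convex hull in CCW order: (-10, -4), (8, -1), (9, 8), (-7, 10).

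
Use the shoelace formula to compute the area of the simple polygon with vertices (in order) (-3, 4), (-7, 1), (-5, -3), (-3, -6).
Area = 21

Shoelace formula: Area = (1/2) |Σ_i (x_i · y_{i+1} − x_{i+1} · y_i)| (indices mod n). Compute each cross term:
  (-3)(1) − (-7)(4) = 25
  (-7)(-3) − (-5)(1) = 26
  (-5)(-6) − (-3)(-3) = 21
  (-3)(4) − (-3)(-6) = -30
Sum = 42, so (signed) Area = 42/2 = 21, |Area| = 21.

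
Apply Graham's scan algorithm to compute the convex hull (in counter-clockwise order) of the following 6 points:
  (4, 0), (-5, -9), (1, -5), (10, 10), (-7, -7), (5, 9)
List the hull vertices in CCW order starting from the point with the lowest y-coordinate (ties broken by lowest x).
Hull (CCW) = [(-5, -9), (1, -5), (10, 10), (5, 9), (-7, -7)]

Graham scan procedure:
  1. Find the pivot p₀ = point with lowest y (tie → lowest x): (-5, -9).
  2. Sort the remaining points by polar angle around p₀.
  3. Walk through sorted points, maintaining a stack; pop the top while the last three entries make a non-left turn (cross product ≤ 0).
  4. Final stack is the convex hull in CCW order: (-5, -9), (1, -5), (10, 10), (5, 9), (-7, -7).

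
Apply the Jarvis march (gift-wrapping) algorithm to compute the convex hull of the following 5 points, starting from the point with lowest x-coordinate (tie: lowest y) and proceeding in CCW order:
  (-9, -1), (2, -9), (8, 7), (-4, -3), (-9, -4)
Hull (CCW) = [(-9, -4), (2, -9), (8, 7), (-9, -1)]

Jarvis march: at each step, from the current hull vertex p, select the next vertex q as the point such that every other point lies strictly to the left of (or on) the directed line p → q. (Equivalently: for every other point r, the cross product (q − p) × (r − p) ≥ 0.)
Starting point (lowest x, tie lowest y): (-9, -4). Wrap until returning to start. Resulting hull: (-9, -4), (2, -9), (8, 7), (-9, -1).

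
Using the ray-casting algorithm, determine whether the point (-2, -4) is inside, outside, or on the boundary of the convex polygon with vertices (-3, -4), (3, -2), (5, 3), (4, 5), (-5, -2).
The point (-2, -4) lies strictly outside the polygon

Cast a horizontal ray to the right from the query point and count how many polygon edges it crosses (each edge strictly once or zero times, handled with the usual half-open convention). 
Parity of crossings → even ⇒ outside.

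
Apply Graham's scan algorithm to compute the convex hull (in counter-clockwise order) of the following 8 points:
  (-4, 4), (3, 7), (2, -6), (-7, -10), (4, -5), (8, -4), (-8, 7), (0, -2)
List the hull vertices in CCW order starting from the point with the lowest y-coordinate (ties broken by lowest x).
Hull (CCW) = [(-7, -10), (8, -4), (3, 7), (-8, 7)]

Graham scan procedure:
  1. Find the pivot p₀ = point with lowest y (tie → lowest x): (-7, -10).
  2. Sort the remaining points by polar angle around p₀.
  3. Walk through sorted points, maintaining a stack; pop the top while the last three entries make a non-left turn (cross product ≤ 0).
  4. Final stack is the convex hull in CCW order: (-7, -10), (8, -4), (3, 7), (-8, 7).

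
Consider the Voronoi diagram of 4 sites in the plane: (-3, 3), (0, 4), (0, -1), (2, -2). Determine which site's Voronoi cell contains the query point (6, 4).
Nearest site = (0, 4)

The Voronoi cell of site s contains exactly those query points closer to s than to any other site. Compute squared distances from q = (6, 4) to each site:
  (0 − 6)² + (4 − 4)² = 36
  (2 − 6)² + (-2 − 4)² = 52
  (0 − 6)² + (-1 − 4)² = 61
  (-3 − 6)² + (3 − 4)² = 82
Minimum is attained by (0, 4), so q lies in its Voronoi cell.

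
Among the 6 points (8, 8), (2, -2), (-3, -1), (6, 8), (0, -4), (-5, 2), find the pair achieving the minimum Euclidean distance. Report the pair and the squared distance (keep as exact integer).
Pair = ((8, 8), (6, 8)); squared distance = 4

Compute all C(6, 2) = 15 pairwise squared distances (x_i − x_j)² + (y_i − y_j)². The minimum is 4, attained by the pair ((8, 8), (6, 8)).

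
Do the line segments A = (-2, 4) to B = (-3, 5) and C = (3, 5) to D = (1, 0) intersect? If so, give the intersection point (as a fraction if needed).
No (intersection of containing lines falls outside at least one segment)

Parametrize and solve: t = -23/7, s = 6/7. At least one of these is outside [0, 1], so the segments do not intersect.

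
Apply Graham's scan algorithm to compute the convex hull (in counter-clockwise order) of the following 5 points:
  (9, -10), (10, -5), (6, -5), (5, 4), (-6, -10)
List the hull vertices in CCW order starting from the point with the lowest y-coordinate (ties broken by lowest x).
Hull (CCW) = [(-6, -10), (9, -10), (10, -5), (5, 4)]

Graham scan procedure:
  1. Find the pivot p₀ = point with lowest y (tie → lowest x): (-6, -10).
  2. Sort the remaining points by polar angle around p₀.
  3. Walk through sorted points, maintaining a stack; pop the top while the last three entries make a non-left turn (cross product ≤ 0).
  4. Final stack is the convex hull in CCW order: (-6, -10), (9, -10), (10, -5), (5, 4).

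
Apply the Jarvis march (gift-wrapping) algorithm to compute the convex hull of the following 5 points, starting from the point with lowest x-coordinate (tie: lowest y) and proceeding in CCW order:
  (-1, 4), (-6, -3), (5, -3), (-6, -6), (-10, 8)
Hull (CCW) = [(-10, 8), (-6, -6), (5, -3), (-1, 4)]

Jarvis march: at each step, from the current hull vertex p, select the next vertex q as the point such that every other point lies strictly to the left of (or on) the directed line p → q. (Equivalently: for every other point r, the cross product (q − p) × (r − p) ≥ 0.)
Starting point (lowest x, tie lowest y): (-10, 8). Wrap until returning to start. Resulting hull: (-10, 8), (-6, -6), (5, -3), (-1, 4).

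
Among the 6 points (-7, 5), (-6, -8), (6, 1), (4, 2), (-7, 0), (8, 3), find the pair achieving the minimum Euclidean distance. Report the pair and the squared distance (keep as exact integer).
Pair = ((6, 1), (4, 2)); squared distance = 5

Compute all C(6, 2) = 15 pairwise squared distances (x_i − x_j)² + (y_i − y_j)². The minimum is 5, attained by the pair ((6, 1), (4, 2)).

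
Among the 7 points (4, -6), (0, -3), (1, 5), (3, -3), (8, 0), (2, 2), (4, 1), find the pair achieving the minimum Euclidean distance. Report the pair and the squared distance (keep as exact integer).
Pair = ((2, 2), (4, 1)); squared distance = 5

Compute all C(7, 2) = 21 pairwise squared distances (x_i − x_j)² + (y_i − y_j)². The minimum is 5, attained by the pair ((2, 2), (4, 1)).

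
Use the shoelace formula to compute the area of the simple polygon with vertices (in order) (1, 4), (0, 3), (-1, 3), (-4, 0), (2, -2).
Area = 18

Shoelace formula: Area = (1/2) |Σ_i (x_i · y_{i+1} − x_{i+1} · y_i)| (indices mod n). Compute each cross term:
  (1)(3) − (0)(4) = 3
  (0)(3) − (-1)(3) = 3
  (-1)(0) − (-4)(3) = 12
  (-4)(-2) − (2)(0) = 8
  (2)(4) − (1)(-2) = 10
Sum = 36, so (signed) Area = 36/2 = 18, |Area| = 18.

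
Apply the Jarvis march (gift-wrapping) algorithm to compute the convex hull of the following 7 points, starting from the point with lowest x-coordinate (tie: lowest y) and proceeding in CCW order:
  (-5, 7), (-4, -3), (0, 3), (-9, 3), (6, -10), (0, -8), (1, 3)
Hull (CCW) = [(-9, 3), (0, -8), (6, -10), (1, 3), (-5, 7)]

Jarvis march: at each step, from the current hull vertex p, select the next vertex q as the point such that every other point lies strictly to the left of (or on) the directed line p → q. (Equivalently: for every other point r, the cross product (q − p) × (r − p) ≥ 0.)
Starting point (lowest x, tie lowest y): (-9, 3). Wrap until returning to start. Resulting hull: (-9, 3), (0, -8), (6, -10), (1, 3), (-5, 7).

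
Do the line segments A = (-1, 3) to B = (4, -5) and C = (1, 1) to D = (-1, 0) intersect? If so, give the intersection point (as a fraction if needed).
Yes; intersection at (3/7, 5/7) (t = 2/7 on AB, s = 2/7 on CD)

Parametrize AB as A + t(B − A) = (-1 + 5 t, 3 + -8 t) and CD as C + s(D − C) = (1 + -2 s, 1 + -1 s). Solve the linear system for (t, s). Determinant = 21 ≠ 0, so a unique intersection of the containing lines exists. Solution: t = 2/7, s = 2/7 — both in [0, 1], so the segments cross. Intersection point: (3/7, 5/7).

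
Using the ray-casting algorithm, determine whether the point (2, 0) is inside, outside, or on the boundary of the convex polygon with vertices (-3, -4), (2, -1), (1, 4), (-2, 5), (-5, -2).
The point (2, 0) lies strictly outside the polygon

Cast a horizontal ray to the right from the query point and count how many polygon edges it crosses (each edge strictly once or zero times, handled with the usual half-open convention). 
Parity of crossings → even ⇒ outside.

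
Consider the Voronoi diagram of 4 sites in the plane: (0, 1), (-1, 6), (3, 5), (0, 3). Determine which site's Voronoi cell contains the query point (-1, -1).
Nearest site = (0, 1)

The Voronoi cell of site s contains exactly those query points closer to s than to any other site. Compute squared distances from q = (-1, -1) to each site:
  (0 − -1)² + (1 − -1)² = 5
  (0 − -1)² + (3 − -1)² = 17
  (-1 − -1)² + (6 − -1)² = 49
  (3 − -1)² + (5 − -1)² = 52
Minimum is attained by (0, 1), so q lies in its Voronoi cell.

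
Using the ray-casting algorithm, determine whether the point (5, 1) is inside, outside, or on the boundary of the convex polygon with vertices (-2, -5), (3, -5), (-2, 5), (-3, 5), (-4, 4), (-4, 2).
The point (5, 1) lies strictly outside the polygon

Cast a horizontal ray to the right from the query point and count how many polygon edges it crosses (each edge strictly once or zero times, handled with the usual half-open convention). 
Parity of crossings → even ⇒ outside.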